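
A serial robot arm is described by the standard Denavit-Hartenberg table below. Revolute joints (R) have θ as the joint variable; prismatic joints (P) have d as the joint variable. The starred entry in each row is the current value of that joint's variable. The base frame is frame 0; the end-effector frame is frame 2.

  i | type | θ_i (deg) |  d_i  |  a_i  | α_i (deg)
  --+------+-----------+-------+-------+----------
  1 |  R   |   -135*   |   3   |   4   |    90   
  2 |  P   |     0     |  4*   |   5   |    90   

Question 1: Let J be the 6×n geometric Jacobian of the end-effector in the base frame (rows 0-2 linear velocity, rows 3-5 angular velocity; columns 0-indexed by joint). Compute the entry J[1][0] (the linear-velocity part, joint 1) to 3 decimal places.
-9.192

axis z_0 = ẑ; lever o_n−o_0 = (-9.1924,-3.5355,3.0000)
cross product → J_v[:, 0] = (3.5355,-9.1924,0.0000)
J_ω[:, 0] = z_0
entry J[1][0] = -9.1924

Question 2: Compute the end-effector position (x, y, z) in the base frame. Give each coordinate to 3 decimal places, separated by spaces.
after link 1: o_1 = (-2.8284, -2.8284, 3.0000)
after link 2: o_2 = (-9.1924, -3.5355, 3.0000)

-9.192 -3.536 3.000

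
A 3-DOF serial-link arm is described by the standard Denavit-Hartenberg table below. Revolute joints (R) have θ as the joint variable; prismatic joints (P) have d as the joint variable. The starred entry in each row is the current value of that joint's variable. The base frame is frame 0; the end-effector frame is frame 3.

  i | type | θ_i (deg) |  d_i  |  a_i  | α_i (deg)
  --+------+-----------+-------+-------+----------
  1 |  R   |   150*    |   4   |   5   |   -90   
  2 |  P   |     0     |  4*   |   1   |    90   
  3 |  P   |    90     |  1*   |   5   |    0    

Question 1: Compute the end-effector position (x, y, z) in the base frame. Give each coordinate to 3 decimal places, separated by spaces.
after link 1: o_1 = (-4.3301, 2.5000, 4.0000)
after link 2: o_2 = (-7.1962, -0.4641, 4.0000)
after link 3: o_3 = (-9.6962, -4.7942, 5.0000)

-9.696 -4.794 5.000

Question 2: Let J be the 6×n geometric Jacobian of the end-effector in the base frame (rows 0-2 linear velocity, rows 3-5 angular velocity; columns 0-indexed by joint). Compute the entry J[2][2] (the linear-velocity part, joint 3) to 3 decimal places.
1.000

prismatic axis z_2 = (0.0000,0.0000,1.0000)
J_v[:, 2] = z_2; J_ω[:, 2] = (0,0,0)
entry J[2][2] = 1.0000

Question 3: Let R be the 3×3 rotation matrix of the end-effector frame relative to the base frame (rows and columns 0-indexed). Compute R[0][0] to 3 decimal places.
-0.500

End-effector x-axis (col 0 of R) = (-0.5000,-0.8660,0.0000)
R[0][0] = -0.5000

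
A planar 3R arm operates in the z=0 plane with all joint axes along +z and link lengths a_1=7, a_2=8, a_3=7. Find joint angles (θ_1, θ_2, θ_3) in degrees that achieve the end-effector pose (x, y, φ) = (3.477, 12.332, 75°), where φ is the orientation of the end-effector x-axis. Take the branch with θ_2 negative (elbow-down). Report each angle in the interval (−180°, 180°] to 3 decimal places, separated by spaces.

150.000 -135.000 60.001

wrist centre = target − a_3·(cos φ, sin φ) = (1.6653, 5.5705)
cos θ_2 = (33.8038−7²−8²)/(2·7·8) = -0.7071; θ_2 = -135.0002° (elbow-down)
β = atan2(5.5705,1.6653) = 73.3563°; ψ = atan2(-5.6568,1.3431) = -76.6433°
θ_1 = β − ψ = 149.9997°
θ_3 = φ − θ_1 − θ_2 = 60.0005° (wrapped to (-180°,180°])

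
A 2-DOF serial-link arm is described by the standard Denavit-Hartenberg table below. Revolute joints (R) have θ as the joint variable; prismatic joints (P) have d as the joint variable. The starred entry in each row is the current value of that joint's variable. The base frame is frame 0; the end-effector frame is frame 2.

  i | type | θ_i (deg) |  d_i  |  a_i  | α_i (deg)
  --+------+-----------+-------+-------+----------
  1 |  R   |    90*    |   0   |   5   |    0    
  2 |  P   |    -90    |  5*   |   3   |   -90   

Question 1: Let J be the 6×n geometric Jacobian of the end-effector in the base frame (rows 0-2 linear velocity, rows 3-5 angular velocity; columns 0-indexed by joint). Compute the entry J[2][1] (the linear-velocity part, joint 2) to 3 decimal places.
1.000

prismatic axis z_1 = (0.0000,0.0000,1.0000)
J_v[:, 1] = z_1; J_ω[:, 1] = (0,0,0)
entry J[2][1] = 1.0000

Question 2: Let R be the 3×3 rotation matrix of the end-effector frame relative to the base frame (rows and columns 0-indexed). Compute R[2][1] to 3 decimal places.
-1.000

End-effector y-axis (col 1 of R) = (0.0000,0.0000,-1.0000)
R[2][1] = -1.0000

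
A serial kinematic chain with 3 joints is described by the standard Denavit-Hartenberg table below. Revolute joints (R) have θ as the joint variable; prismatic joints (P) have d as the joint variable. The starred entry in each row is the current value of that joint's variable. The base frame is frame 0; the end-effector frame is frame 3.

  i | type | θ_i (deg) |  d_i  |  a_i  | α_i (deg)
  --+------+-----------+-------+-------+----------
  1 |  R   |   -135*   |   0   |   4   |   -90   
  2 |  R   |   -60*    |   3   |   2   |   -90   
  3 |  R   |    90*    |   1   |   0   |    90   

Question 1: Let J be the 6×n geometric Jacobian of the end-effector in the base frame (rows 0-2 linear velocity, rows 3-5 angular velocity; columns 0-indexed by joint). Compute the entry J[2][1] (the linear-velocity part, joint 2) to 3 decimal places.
-1.866

axis z_1 = (0.7071,-0.7071,0.0000); lever o_n−o_1 = (0.8018,-3.4408,1.2321)
cross product → J_v[:, 1] = (-0.8712,-0.8712,-1.8660)
J_ω[:, 1] = z_1
entry J[2][1] = -1.8660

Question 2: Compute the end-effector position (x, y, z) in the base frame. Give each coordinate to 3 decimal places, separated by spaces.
after link 1: o_1 = (-2.8284, -2.8284, 0.0000)
after link 2: o_2 = (-1.4142, -5.6569, 1.7321)
after link 3: o_3 = (-2.0266, -6.2692, 1.2321)

-2.027 -6.269 1.232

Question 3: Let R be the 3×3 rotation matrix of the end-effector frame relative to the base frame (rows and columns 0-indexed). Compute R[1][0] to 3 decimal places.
End-effector x-axis (col 0 of R) = (-0.7071,0.7071,-0.0000)
R[1][0] = 0.7071

0.707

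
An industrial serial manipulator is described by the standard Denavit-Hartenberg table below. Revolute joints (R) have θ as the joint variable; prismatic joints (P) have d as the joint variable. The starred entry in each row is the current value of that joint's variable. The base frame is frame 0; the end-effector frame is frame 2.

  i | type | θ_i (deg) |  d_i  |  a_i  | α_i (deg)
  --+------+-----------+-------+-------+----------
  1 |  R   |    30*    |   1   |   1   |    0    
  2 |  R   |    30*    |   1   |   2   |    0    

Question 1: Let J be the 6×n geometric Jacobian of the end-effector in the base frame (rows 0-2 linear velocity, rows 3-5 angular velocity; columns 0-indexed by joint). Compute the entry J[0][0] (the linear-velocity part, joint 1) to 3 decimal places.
axis z_0 = ẑ; lever o_n−o_0 = (1.8660,2.2321,2.0000)
cross product → J_v[:, 0] = (-2.2321,1.8660,0.0000)
J_ω[:, 0] = z_0
entry J[0][0] = -2.2321

-2.232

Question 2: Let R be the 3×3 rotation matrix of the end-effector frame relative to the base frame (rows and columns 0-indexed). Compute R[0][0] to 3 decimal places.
0.500

End-effector x-axis (col 0 of R) = (0.5000,0.8660,0.0000)
R[0][0] = 0.5000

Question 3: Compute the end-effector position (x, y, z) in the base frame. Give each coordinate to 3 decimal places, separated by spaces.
1.866 2.232 2.000

after link 1: o_1 = (0.8660, 0.5000, 1.0000)
after link 2: o_2 = (1.8660, 2.2321, 2.0000)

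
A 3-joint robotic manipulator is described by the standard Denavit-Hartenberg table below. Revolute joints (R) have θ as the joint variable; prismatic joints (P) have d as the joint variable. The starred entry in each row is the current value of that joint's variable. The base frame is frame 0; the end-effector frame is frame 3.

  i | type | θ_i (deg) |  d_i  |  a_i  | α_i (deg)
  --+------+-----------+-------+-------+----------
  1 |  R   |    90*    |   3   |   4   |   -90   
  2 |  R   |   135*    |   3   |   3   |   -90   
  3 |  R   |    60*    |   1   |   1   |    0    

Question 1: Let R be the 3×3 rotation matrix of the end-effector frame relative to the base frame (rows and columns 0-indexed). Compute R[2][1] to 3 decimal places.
0.612

End-effector y-axis (col 1 of R) = (0.5000,0.6124,0.6124)
R[2][1] = 0.6124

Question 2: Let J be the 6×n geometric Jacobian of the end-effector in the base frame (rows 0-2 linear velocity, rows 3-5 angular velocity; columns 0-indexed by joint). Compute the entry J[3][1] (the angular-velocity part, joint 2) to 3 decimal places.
-1.000

axis z_1 = (-1.0000,0.0000,0.0000); lever o_n−o_1 = (-2.1340,-3.1820,-1.7678)
cross product → J_v[:, 1] = (0.0000,-1.7678,3.1820)
J_ω[:, 1] = z_1
entry J[3][1] = -1.0000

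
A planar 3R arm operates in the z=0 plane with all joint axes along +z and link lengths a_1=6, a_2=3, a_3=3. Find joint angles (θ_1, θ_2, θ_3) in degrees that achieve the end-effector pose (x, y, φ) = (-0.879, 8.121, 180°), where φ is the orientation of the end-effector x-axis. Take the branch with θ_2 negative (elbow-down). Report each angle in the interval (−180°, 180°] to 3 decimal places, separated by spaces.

90.006 -45.015 135.009

wrist centre = target − a_3·(cos φ, sin φ) = (2.1210, 8.1210)
cos θ_2 = (70.4493−6²−3²)/(2·6·3) = 0.7069; θ_2 = -45.0148° (elbow-down)
β = atan2(8.1210,2.1210) = 75.3628°; ψ = atan2(-2.1219,8.1208) = -14.6434°
θ_1 = β − ψ = 90.0061°
θ_3 = φ − θ_1 − θ_2 = 135.0087° (wrapped to (-180°,180°])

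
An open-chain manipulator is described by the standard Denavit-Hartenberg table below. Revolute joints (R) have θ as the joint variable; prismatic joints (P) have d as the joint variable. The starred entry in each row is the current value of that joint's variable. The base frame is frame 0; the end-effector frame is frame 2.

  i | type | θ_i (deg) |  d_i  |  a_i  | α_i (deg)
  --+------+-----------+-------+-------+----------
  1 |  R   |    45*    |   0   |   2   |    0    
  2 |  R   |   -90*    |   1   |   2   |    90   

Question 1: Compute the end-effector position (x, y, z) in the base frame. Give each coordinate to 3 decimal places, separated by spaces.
after link 1: o_1 = (1.4142, 1.4142, 0.0000)
after link 2: o_2 = (2.8284, -0.0000, 1.0000)

2.828 -0.000 1.000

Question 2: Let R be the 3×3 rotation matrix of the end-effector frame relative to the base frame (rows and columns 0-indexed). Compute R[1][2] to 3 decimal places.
-0.707

End-effector z-axis (col 2 of R) = (-0.7071,-0.7071,0.0000)
R[1][2] = -0.7071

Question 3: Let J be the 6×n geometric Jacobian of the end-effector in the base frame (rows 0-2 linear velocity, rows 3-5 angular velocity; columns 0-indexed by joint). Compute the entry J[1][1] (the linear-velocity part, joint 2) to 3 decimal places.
axis z_1 = (0.0000,0.0000,1.0000); lever o_n−o_1 = (1.4142,-1.4142,1.0000)
cross product → J_v[:, 1] = (1.4142,1.4142,-0.0000)
J_ω[:, 1] = z_1
entry J[1][1] = 1.4142

1.414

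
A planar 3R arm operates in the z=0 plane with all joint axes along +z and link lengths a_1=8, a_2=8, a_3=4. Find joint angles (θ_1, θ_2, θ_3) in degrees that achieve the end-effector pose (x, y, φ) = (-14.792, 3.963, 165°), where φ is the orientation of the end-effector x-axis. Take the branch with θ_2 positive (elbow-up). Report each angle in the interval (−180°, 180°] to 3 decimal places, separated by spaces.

wrist centre = target − a_3·(cos φ, sin φ) = (-10.9283, 2.9277)
cos θ_2 = (127.9992−8²−8²)/(2·8·8) = -0.0000; θ_2 = 90.0003° (elbow-up)
β = atan2(2.9277,-10.9283) = 165.0025°; ψ = atan2(8.0000,8.0000) = 45.0002°
θ_1 = β − ψ = 120.0023°
θ_3 = φ − θ_1 − θ_2 = -45.0026° (wrapped to (-180°,180°])

120.002 90.000 -45.003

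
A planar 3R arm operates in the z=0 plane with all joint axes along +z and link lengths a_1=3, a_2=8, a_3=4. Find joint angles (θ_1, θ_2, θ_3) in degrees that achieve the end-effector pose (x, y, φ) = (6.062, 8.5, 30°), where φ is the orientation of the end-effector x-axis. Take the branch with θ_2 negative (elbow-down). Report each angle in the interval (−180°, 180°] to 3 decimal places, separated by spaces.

166.429 -120.001 -16.428

wrist centre = target − a_3·(cos φ, sin φ) = (2.5979, 6.5000)
cos θ_2 = (48.9991−3²−8²)/(2·3·8) = -0.5000; θ_2 = -120.0013° (elbow-down)
β = atan2(6.5000,2.5979) = 68.2146°; ψ = atan2(-6.9281,-1.0002) = -98.2146°
θ_1 = β − ψ = 166.4291°
θ_3 = φ − θ_1 − θ_2 = -16.4279° (wrapped to (-180°,180°])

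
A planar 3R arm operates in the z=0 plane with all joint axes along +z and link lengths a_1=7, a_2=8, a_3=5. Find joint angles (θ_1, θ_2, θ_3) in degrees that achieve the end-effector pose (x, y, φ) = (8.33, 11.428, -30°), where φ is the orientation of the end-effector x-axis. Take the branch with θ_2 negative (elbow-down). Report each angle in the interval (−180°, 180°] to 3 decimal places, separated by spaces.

wrist centre = target − a_3·(cos φ, sin φ) = (3.9999, 13.9280)
cos θ_2 = (209.9882−7²−8²)/(2·7·8) = 0.8660; θ_2 = -30.0068° (elbow-down)
β = atan2(13.9280,3.9999) = 73.9769°; ψ = atan2(-4.0008,13.9277) = -16.0270°
θ_1 = β − ψ = 90.0039°
θ_3 = φ − θ_1 − θ_2 = -89.9971° (wrapped to (-180°,180°])

90.004 -30.007 -89.997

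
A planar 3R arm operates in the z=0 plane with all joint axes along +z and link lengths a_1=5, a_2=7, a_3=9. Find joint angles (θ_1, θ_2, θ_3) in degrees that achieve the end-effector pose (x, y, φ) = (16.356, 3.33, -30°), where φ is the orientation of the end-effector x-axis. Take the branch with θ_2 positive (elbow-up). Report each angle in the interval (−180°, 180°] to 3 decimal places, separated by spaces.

wrist centre = target − a_3·(cos φ, sin φ) = (8.5618, 7.8300)
cos θ_2 = (134.6128−5²−7²)/(2·5·7) = 0.8659; θ_2 = 30.0146° (elbow-up)
β = atan2(7.8300,8.5618) = 42.4439°; ψ = atan2(3.5015,11.0613) = 17.5657°
θ_1 = β − ψ = 24.8782°
θ_3 = φ − θ_1 − θ_2 = -84.8929° (wrapped to (-180°,180°])

24.878 30.015 -84.893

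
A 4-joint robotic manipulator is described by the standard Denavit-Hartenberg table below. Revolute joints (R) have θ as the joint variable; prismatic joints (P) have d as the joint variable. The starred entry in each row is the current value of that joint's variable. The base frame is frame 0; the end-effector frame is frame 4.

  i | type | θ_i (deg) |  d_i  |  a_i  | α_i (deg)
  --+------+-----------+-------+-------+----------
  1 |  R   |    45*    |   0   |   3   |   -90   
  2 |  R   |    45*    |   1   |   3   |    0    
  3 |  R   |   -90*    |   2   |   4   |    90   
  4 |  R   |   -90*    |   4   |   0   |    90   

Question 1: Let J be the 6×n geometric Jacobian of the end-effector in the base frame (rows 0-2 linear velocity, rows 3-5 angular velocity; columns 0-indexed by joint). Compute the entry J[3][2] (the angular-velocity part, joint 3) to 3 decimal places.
-0.707

axis z_2 = (-0.7071,0.7071,0.0000); lever o_n−o_2 = (-1.4142,1.4142,5.6569)
cross product → J_v[:, 2] = (4.0000,4.0000,0.0000)
J_ω[:, 2] = z_2
entry J[3][2] = -0.7071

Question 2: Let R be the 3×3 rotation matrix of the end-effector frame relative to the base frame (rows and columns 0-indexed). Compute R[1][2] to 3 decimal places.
End-effector z-axis (col 2 of R) = (-0.5000,-0.5000,-0.7071)
R[1][2] = -0.5000

-0.500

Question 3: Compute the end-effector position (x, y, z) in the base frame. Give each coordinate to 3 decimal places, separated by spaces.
1.500 5.743 3.536

after link 1: o_1 = (2.1213, 2.1213, 0.0000)
after link 2: o_2 = (2.9142, 4.3284, -2.1213)
after link 3: o_3 = (3.5000, 7.7426, 0.7071)
after link 4: o_4 = (1.5000, 5.7426, 3.5355)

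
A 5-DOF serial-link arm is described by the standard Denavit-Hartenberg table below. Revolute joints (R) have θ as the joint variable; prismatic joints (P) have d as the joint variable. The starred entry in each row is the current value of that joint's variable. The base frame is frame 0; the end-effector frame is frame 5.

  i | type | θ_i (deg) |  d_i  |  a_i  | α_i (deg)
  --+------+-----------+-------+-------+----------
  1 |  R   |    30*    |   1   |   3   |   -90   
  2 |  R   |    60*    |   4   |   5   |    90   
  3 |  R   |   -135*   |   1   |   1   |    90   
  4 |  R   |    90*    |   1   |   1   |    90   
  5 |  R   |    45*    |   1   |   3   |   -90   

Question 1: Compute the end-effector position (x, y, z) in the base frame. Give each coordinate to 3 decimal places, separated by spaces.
3.890 7.780 1.867

after link 1: o_1 = (2.5981, 1.5000, 1.0000)
after link 2: o_2 = (2.7631, 6.2141, -3.3301)
after link 3: o_3 = (3.5605, 5.8580, -2.2178)
after link 4: o_4 = (3.6508, 6.7266, -1.1054)
after link 5: o_5 = (3.8896, 7.7800, 1.8667)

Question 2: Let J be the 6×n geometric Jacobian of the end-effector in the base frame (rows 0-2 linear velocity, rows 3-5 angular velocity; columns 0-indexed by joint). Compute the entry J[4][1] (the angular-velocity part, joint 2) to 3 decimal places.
0.866

axis z_1 = (-0.5000,0.8660,0.0000); lever o_n−o_1 = (1.2915,6.2800,0.8667)
cross product → J_v[:, 1] = (0.7506,0.4333,-4.2585)
J_ω[:, 1] = z_1
entry J[4][1] = 0.8660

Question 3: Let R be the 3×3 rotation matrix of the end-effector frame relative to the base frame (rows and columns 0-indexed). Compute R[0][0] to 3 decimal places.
0.064

End-effector x-axis (col 0 of R) = (0.0638,0.6142,0.7866)
R[0][0] = 0.0638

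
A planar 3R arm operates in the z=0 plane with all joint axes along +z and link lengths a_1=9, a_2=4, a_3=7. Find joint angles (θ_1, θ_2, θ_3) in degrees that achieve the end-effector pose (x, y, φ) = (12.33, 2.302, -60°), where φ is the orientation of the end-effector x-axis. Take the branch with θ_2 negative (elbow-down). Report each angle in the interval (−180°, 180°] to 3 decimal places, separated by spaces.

wrist centre = target − a_3·(cos φ, sin φ) = (8.8300, 8.3642)
cos θ_2 = (147.9284−9²−4²)/(2·9·4) = 0.7073; θ_2 = -44.9812° (elbow-down)
β = atan2(8.3642,8.8300) = 43.4481°; ψ = atan2(-2.8275,11.8294) = -13.4428°
θ_1 = β − ψ = 56.8910°
θ_3 = φ − θ_1 − θ_2 = -71.9098° (wrapped to (-180°,180°])

56.891 -44.981 -71.910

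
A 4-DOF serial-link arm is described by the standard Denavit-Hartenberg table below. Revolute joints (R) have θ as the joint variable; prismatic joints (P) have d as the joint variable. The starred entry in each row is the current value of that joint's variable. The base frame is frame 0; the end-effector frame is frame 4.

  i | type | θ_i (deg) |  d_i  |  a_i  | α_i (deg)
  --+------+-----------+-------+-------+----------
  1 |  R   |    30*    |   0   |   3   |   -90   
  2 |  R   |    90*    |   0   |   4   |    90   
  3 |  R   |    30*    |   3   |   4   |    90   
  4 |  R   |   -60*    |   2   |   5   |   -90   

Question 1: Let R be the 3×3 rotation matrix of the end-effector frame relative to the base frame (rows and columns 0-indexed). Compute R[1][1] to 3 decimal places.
0.750

End-effector y-axis (col 1 of R) = (-0.4330,0.7500,0.5000)
R[1][1] = 0.7500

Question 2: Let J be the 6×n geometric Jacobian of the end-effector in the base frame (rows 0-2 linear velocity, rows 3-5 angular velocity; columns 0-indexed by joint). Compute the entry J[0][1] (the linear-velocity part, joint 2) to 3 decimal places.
-9.205

axis z_1 = (-0.5000,0.8660,0.0000); lever o_n−o_1 = (-1.9109,0.6495,-10.6292)
cross product → J_v[:, 1] = (-9.2051,-5.3146,1.3301)
J_ω[:, 1] = z_1
entry J[0][1] = -9.2051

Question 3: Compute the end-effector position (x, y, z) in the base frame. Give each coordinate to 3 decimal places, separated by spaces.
after link 1: o_1 = (2.5981, 1.5000, 0.0000)
after link 2: o_2 = (2.5981, 1.5000, -4.0000)
after link 3: o_3 = (4.1962, 4.7321, -7.4641)
after link 4: o_4 = (0.6872, 2.1495, -10.6292)

0.687 2.150 -10.629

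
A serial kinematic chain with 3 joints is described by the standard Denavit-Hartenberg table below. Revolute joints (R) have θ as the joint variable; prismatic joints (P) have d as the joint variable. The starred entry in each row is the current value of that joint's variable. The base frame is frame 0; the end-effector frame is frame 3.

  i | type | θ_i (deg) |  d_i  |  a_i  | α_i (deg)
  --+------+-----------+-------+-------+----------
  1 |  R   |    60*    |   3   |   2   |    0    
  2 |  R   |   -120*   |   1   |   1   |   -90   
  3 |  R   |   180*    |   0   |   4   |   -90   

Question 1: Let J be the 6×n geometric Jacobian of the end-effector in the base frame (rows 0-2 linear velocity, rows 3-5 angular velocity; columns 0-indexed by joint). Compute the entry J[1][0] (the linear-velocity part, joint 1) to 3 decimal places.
-0.500

axis z_0 = ẑ; lever o_n−o_0 = (-0.5000,4.3301,4.0000)
cross product → J_v[:, 0] = (-4.3301,-0.5000,0.0000)
J_ω[:, 0] = z_0
entry J[1][0] = -0.5000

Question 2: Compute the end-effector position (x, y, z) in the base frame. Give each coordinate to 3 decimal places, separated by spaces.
-0.500 4.330 4.000

after link 1: o_1 = (1.0000, 1.7321, 3.0000)
after link 2: o_2 = (1.5000, 0.8660, 4.0000)
after link 3: o_3 = (-0.5000, 4.3301, 4.0000)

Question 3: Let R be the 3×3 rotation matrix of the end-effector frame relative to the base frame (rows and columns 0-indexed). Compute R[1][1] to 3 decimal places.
End-effector y-axis (col 1 of R) = (-0.8660,-0.5000,0.0000)
R[1][1] = -0.5000

-0.500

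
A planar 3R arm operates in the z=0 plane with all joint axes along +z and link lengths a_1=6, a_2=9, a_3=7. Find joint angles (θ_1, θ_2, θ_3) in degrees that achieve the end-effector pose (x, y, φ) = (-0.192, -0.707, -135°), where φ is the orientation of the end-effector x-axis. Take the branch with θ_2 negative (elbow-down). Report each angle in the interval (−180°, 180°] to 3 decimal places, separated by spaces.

134.995 -134.997 -134.998

wrist centre = target − a_3·(cos φ, sin φ) = (4.7577, 4.2427)
cos θ_2 = (40.6371−6²−9²)/(2·6·9) = -0.7071; θ_2 = -134.9965° (elbow-down)
β = atan2(4.2427,4.7577) = 41.7252°; ψ = atan2(-6.3643,-0.3636) = -93.2696°
θ_1 = β − ψ = 134.9948°
θ_3 = φ − θ_1 − θ_2 = -134.9982° (wrapped to (-180°,180°])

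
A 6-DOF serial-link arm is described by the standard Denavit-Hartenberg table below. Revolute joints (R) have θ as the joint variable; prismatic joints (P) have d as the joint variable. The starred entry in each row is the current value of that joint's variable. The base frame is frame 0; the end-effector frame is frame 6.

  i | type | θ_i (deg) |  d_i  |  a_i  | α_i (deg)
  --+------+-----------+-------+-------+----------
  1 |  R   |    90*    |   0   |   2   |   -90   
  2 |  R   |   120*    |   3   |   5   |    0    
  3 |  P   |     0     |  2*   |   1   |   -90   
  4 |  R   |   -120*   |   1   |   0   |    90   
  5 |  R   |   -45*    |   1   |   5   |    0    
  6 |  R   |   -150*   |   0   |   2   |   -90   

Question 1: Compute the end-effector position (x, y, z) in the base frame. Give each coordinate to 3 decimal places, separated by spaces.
-5.889 1.581 -4.761

after link 1: o_1 = (0.0000, 2.0000, 0.0000)
after link 2: o_2 = (-3.0000, -0.5000, -4.3301)
after link 3: o_3 = (-5.0000, -1.0000, -5.1962)
after link 4: o_4 = (-5.0000, -1.8660, -4.6962)
after link 5: o_5 = (-7.5619, 2.5127, -4.1830)
after link 6: o_6 = (-5.8888, 1.5815, -4.7607)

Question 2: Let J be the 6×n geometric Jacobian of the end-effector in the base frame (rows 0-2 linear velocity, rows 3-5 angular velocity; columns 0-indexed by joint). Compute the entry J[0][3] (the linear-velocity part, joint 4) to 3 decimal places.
axis z_3 = (-0.0000,-0.8660,0.5000); lever o_n−o_3 = (-0.8888,2.5815,0.4355)
cross product → J_v[:, 3] = (-1.6679,-0.4444,-0.7697)
J_ω[:, 3] = z_3
entry J[0][3] = -1.6679

-1.668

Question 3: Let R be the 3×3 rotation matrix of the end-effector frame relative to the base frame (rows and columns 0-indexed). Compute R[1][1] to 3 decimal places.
-0.433

End-effector y-axis (col 1 of R) = (-0.5000,-0.4330,-0.7500)
R[1][1] = -0.4330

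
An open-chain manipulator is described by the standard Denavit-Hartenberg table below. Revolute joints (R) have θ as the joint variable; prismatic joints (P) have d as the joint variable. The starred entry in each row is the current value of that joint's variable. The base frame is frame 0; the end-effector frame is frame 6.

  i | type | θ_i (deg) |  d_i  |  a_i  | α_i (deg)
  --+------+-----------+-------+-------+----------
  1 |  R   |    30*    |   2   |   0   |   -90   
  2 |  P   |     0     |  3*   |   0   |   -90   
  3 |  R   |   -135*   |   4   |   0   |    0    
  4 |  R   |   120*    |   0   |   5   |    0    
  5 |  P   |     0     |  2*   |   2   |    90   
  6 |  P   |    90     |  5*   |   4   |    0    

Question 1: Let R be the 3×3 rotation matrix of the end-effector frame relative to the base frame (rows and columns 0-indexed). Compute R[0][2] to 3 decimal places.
End-effector z-axis (col 2 of R) = (-0.7071,0.7071,0.0000)
R[0][2] = -0.7071

-0.707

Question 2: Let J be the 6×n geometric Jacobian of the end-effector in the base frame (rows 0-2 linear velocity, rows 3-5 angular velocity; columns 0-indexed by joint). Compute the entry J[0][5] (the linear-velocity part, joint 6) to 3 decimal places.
prismatic axis z_5 = (-0.7071,0.7071,0.0000)
J_v[:, 5] = z_5; J_ω[:, 5] = (0,0,0)
entry J[0][5] = -0.7071

-0.707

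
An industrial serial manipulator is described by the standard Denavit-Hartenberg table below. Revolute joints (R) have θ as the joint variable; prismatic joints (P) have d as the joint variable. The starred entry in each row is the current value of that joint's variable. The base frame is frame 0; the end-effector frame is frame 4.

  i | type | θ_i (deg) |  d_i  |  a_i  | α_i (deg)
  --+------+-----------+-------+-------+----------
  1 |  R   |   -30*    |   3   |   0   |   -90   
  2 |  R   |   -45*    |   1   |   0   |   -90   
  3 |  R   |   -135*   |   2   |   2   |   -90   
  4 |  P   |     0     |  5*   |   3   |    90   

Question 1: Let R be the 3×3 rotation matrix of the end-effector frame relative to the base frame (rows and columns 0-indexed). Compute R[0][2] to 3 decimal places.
End-effector z-axis (col 2 of R) = (0.6124,-0.3536,-0.7071)
R[0][2] = 0.6124

0.612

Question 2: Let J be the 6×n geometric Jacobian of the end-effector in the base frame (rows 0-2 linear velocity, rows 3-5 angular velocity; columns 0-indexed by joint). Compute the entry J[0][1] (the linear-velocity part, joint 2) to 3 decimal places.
-1.225

axis z_1 = (0.5000,0.8660,0.0000); lever o_n−o_1 = (5.2603,6.2826,-1.4142)
cross product → J_v[:, 1] = (-1.2247,0.7071,-1.4142)
J_ω[:, 1] = z_1
entry J[0][1] = -1.2247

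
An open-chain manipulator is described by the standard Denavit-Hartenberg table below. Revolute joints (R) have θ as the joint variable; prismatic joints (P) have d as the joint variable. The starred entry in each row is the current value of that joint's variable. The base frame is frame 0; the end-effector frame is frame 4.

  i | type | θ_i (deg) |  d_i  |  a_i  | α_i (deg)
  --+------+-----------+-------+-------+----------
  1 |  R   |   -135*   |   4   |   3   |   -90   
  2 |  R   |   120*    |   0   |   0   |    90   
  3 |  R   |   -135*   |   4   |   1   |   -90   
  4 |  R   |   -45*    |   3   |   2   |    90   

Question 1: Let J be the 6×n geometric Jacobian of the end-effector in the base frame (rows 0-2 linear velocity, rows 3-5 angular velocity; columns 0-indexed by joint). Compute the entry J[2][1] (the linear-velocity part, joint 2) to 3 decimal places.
-4.482

axis z_1 = (0.7071,-0.7071,0.0000); lever o_n−o_1 = (-5.8762,-0.4620,-3.0658)
cross product → J_v[:, 1] = (2.1679,2.1679,-4.4817)
J_ω[:, 1] = z_1
entry J[2][1] = -4.4817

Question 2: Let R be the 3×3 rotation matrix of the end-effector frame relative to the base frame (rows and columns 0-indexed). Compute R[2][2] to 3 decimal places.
-0.787

End-effector z-axis (col 2 of R) = (0.0973,-0.6098,-0.7866)
R[2][2] = -0.7866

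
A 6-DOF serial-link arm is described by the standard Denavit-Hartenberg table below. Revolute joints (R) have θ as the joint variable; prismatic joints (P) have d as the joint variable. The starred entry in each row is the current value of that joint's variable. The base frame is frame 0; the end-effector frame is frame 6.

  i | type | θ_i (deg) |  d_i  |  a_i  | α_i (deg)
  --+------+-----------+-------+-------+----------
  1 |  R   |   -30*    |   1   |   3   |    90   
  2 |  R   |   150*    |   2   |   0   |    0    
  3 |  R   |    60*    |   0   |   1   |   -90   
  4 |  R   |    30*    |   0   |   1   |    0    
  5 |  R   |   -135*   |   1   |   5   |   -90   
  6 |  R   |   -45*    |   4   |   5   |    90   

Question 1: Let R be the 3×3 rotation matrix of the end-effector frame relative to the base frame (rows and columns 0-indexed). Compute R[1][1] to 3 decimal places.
0.194

End-effector y-axis (col 1 of R) = (-0.8539,0.1941,-0.4830)
R[1][1] = 0.1941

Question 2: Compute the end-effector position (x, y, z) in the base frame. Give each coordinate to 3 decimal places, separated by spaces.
-3.468 -10.445 -4.688

after link 1: o_1 = (2.5981, -1.5000, 1.0000)
after link 2: o_2 = (1.5981, -3.2321, 1.0000)
after link 3: o_3 = (0.8481, -2.7990, 0.5000)
after link 4: o_4 = (0.4486, -1.9910, 0.0670)
after link 5: o_5 = (-0.5627, -6.9840, -0.1520)
after link 6: o_6 = (-3.4684, -10.4452, -4.6882)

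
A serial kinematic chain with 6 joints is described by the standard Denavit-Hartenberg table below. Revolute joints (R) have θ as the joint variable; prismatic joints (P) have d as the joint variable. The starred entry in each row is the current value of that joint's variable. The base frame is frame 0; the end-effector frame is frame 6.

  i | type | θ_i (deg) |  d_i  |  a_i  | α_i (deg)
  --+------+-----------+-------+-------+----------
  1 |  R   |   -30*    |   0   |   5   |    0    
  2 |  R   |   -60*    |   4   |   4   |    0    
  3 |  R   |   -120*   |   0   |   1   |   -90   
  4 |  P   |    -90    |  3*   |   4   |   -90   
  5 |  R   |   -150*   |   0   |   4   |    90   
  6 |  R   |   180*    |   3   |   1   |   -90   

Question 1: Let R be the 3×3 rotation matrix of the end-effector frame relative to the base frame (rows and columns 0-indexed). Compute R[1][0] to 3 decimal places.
0.433

End-effector x-axis (col 0 of R) = (0.2500,0.4330,0.8660)
R[1][0] = 0.4330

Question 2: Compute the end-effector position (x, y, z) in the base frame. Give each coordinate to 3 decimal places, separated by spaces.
after link 1: o_1 = (4.3301, -2.5000, 0.0000)
after link 2: o_2 = (4.3301, -6.5000, 4.0000)
after link 3: o_3 = (3.4641, -6.0000, 4.0000)
after link 4: o_4 = (1.9641, -8.5981, 8.0000)
after link 5: o_5 = (0.9641, -10.3301, 4.5359)
after link 6: o_6 = (2.5131, -7.6471, 3.9019)

2.513 -7.647 3.902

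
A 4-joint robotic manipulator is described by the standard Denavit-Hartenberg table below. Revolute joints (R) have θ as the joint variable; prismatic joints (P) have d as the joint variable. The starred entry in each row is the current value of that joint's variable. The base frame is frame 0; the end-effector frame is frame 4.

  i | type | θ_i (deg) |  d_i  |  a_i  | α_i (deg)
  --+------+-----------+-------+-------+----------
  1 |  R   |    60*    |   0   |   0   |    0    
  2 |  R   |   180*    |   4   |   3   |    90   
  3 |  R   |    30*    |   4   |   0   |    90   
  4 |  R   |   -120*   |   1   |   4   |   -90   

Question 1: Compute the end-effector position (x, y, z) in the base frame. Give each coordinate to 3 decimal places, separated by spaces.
-1.348 -1.263 2.134

after link 1: o_1 = (0.0000, 0.0000, 0.0000)
after link 2: o_2 = (-1.5000, -2.5981, 4.0000)
after link 3: o_3 = (-4.9641, -0.5981, 4.0000)
after link 4: o_4 = (-1.3481, -1.2631, 2.1340)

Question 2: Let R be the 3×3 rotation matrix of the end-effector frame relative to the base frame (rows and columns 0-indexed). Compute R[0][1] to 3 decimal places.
End-effector y-axis (col 1 of R) = (0.2500,0.4330,0.8660)
R[0][1] = 0.2500

0.250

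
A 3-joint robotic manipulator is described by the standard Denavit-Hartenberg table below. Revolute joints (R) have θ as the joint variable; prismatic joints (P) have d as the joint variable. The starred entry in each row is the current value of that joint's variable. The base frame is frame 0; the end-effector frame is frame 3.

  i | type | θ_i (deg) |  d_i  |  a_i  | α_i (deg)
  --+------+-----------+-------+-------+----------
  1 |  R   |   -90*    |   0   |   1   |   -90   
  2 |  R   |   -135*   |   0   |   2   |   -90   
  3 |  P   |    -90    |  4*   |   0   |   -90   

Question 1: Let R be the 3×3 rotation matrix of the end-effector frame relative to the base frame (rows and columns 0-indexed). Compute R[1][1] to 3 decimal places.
End-effector y-axis (col 1 of R) = (-0.0000,0.7071,-0.7071)
R[1][1] = 0.7071

0.707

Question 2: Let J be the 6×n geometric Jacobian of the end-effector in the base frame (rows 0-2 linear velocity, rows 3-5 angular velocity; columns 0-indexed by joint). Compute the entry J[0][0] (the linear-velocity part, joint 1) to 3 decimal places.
axis z_0 = ẑ; lever o_n−o_0 = (0.0000,-2.4142,4.2426)
cross product → J_v[:, 0] = (2.4142,0.0000,-0.0000)
J_ω[:, 0] = z_0
entry J[0][0] = 2.4142

2.414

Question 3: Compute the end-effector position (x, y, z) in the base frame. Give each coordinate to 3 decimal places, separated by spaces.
0.000 -2.414 4.243

after link 1: o_1 = (0.0000, -1.0000, 0.0000)
after link 2: o_2 = (-0.0000, 0.4142, 1.4142)
after link 3: o_3 = (0.0000, -2.4142, 4.2426)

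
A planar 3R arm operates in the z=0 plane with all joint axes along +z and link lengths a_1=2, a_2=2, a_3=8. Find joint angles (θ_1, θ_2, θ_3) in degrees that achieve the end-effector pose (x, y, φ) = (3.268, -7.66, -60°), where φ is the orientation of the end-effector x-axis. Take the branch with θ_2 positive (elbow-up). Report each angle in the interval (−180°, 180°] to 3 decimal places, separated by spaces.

wrist centre = target − a_3·(cos φ, sin φ) = (-0.7320, -0.7318)
cos θ_2 = (1.0714−2²−2²)/(2·2·2) = -0.8661; θ_2 = 150.0064° (elbow-up)
β = atan2(-0.7318,-0.7320) = -135.0080°; ψ = atan2(0.9998,0.2678) = 75.0032°
θ_1 = β − ψ = -210.0112°
θ_3 = φ − θ_1 − θ_2 = 0.0048° (wrapped to (-180°,180°])

149.989 150.006 0.005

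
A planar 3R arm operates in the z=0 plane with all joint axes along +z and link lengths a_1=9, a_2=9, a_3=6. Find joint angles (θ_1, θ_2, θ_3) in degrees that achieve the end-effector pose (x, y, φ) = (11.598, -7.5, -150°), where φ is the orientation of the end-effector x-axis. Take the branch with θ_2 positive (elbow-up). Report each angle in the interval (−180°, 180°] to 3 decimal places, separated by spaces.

-30.001 30.002 -150.001

wrist centre = target − a_3·(cos φ, sin φ) = (16.7942, -4.5000)
cos θ_2 = (302.2936−9²−9²)/(2·9·9) = 0.8660; θ_2 = 30.0018° (elbow-up)
β = atan2(-4.5000,16.7942) = -15.0001°; ψ = atan2(4.5002,16.7941) = 15.0009°
θ_1 = β − ψ = -30.0010°
θ_3 = φ − θ_1 − θ_2 = -150.0008° (wrapped to (-180°,180°])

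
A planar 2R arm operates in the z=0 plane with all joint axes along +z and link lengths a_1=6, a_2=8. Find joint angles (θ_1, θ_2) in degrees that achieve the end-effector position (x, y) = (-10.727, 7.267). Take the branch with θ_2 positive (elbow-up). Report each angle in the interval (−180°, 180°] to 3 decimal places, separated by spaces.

119.996 45.004

cos θ_2 = (167.8778−6²−8²)/(2·6·8) = 0.7071; θ_2 = 45.0037° (elbow-up)
β = atan2(7.2670,-10.7270) = 145.8843°; ψ = atan2(5.6572,11.6565) = 25.8886°
θ_1 = β − ψ = 119.9957°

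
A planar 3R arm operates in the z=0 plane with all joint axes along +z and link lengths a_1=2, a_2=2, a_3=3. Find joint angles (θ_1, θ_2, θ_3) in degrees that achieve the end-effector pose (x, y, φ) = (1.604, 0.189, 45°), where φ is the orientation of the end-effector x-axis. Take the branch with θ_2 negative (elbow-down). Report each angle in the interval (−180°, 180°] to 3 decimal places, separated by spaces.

-44.994 -119.988 -150.018

wrist centre = target − a_3·(cos φ, sin φ) = (-0.5173, -1.9323)
cos θ_2 = (4.0015−2²−2²)/(2·2·2) = -0.4998; θ_2 = -119.9877° (elbow-down)
β = atan2(-1.9323,-0.5173) = -104.9877°; ψ = atan2(-1.7323,1.0004) = -59.9939°
θ_1 = β − ψ = -44.9939°
θ_3 = φ − θ_1 − θ_2 = -150.0184° (wrapped to (-180°,180°])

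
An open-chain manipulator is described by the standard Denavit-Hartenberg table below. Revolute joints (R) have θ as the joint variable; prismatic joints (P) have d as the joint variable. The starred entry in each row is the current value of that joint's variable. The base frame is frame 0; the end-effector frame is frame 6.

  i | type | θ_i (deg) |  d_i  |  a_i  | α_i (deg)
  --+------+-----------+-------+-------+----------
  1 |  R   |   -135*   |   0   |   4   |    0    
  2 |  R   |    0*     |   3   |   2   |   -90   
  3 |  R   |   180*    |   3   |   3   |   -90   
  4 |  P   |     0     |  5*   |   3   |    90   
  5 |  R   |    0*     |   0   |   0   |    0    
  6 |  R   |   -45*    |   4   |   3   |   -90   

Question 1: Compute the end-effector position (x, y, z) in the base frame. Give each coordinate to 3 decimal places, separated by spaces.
6.450 -3.450 5.879

after link 1: o_1 = (-2.8284, -2.8284, 0.0000)
after link 2: o_2 = (-4.2426, -4.2426, 3.0000)
after link 3: o_3 = (0.0000, -4.2426, 3.0000)
after link 4: o_4 = (2.1213, -2.1213, 8.0000)
after link 5: o_5 = (2.1213, -2.1213, 8.0000)
after link 6: o_6 = (6.4497, -3.4497, 5.8787)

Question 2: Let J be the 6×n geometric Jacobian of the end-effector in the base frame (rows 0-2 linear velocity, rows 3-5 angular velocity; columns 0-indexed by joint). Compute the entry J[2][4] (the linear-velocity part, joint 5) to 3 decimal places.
2.121

axis z_4 = (0.7071,-0.7071,0.0000); lever o_n−o_4 = (4.3284,-1.3284,-2.1213)
cross product → J_v[:, 4] = (1.5000,1.5000,2.1213)
J_ω[:, 4] = z_4
entry J[2][4] = 2.1213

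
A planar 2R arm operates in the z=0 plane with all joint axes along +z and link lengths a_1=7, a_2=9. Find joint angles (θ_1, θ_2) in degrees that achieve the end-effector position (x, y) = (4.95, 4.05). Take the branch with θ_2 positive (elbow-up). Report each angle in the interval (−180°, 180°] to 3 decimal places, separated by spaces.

cos θ_2 = (40.9050−7²−9²)/(2·7·9) = -0.7071; θ_2 = 134.9997° (elbow-up)
β = atan2(4.0500,4.9500) = 39.2894°; ψ = atan2(6.3640,0.6361) = 84.2923°
θ_1 = β − ψ = -45.0029°

-45.003 135.000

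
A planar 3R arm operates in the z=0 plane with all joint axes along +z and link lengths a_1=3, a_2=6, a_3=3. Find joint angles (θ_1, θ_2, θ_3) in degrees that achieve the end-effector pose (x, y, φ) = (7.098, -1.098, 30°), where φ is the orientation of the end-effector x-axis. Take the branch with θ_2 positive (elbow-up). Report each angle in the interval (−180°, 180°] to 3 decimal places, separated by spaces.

-120.002 120.002 30.000

wrist centre = target − a_3·(cos φ, sin φ) = (4.4999, -2.5980)
cos θ_2 = (26.9989−3²−6²)/(2·3·6) = -0.5000; θ_2 = 120.0020° (elbow-up)
β = atan2(-2.5980,4.4999) = -29.9997°; ψ = atan2(5.1960,-0.0002) = 90.0020°
θ_1 = β − ψ = -120.0017°
θ_3 = φ − θ_1 − θ_2 = 29.9997° (wrapped to (-180°,180°])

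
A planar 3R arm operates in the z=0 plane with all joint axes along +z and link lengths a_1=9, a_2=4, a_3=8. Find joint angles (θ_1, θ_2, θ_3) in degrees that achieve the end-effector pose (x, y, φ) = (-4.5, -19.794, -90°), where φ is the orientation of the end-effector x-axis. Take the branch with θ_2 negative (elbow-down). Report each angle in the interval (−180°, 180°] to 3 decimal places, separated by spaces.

-101.766 -30.009 41.774

wrist centre = target − a_3·(cos φ, sin φ) = (-4.5000, -11.7940)
cos θ_2 = (159.3484−9²−4²)/(2·9·4) = 0.8660; θ_2 = -30.0086° (elbow-down)
β = atan2(-11.7940,-4.5000) = -110.8844°; ψ = atan2(-2.0005,12.4638) = -9.1186°
θ_1 = β − ψ = -101.7658°
θ_3 = φ − θ_1 − θ_2 = 41.7744° (wrapped to (-180°,180°])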